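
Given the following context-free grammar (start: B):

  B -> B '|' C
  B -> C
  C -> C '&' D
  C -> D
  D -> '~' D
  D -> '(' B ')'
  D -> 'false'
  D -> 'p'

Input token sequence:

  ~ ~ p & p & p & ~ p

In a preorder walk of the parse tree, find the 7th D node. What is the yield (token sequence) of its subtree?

p

[B [C [C [C [C [D ~ [D ~ [D p]]]] & [D p]] & [D p]] & [D ~ [D p]]]]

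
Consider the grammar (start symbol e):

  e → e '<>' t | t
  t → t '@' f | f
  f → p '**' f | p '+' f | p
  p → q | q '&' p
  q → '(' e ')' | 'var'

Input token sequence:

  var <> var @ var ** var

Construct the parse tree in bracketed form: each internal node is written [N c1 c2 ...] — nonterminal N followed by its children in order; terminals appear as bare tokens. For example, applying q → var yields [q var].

[e [e [t [f [p [q var]]]]] <> [t [t [f [p [q var]]]] @ [f [p [q var]] ** [f [p [q var]]]]]]

e
e <> t
t <> t
f <> t
p <> t
q <> t
var <> t
var <> t @ f
var <> f @ f
var <> p @ f
var <> q @ f
var <> var @ f
var <> var @ p ** f
var <> var @ q ** f
var <> var @ var ** f
var <> var @ var ** p
var <> var @ var ** q
var <> var @ var ** var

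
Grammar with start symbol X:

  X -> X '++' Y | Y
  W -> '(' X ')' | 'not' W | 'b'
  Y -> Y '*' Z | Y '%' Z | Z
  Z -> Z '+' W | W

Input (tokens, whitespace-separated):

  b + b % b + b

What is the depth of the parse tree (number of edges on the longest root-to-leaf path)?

[X [Y [Y [Z [Z [W b]] + [W b]]] % [Z [Z [W b]] + [W b]]]]

6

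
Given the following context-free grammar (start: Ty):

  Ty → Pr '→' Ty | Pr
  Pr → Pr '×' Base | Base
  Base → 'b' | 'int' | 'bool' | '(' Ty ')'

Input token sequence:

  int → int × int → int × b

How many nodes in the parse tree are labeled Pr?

5

[Ty [Pr [Base int]] → [Ty [Pr [Pr [Base int]] × [Base int]] → [Ty [Pr [Pr [Base int]] × [Base b]]]]]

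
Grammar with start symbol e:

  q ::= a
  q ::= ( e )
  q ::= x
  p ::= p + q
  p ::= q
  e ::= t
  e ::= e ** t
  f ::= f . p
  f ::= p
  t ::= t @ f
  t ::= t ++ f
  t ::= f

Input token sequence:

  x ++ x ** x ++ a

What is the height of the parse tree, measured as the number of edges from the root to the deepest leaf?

[e [e [t [t [f [p [q x]]]] ++ [f [p [q x]]]]] ** [t [t [f [p [q x]]]] ++ [f [p [q a]]]]]

7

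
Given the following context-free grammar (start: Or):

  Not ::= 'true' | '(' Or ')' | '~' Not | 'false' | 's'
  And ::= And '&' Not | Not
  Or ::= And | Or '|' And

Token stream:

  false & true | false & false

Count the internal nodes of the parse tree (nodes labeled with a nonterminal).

[Or [Or [And [And [Not false]] & [Not true]]] | [And [And [Not false]] & [Not false]]]

10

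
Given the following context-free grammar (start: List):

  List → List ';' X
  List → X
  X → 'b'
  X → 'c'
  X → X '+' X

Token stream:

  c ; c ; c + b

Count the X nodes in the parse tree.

5

[List [List [List [X c]] ; [X c]] ; [X [X c] + [X b]]]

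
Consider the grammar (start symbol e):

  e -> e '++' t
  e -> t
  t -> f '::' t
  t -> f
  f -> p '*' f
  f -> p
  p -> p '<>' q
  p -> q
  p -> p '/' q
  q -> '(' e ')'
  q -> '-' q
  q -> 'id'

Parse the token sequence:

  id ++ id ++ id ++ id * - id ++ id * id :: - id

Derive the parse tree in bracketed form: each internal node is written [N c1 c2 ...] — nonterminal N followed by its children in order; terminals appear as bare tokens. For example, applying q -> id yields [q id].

[e [e [e [e [e [t [f [p [q id]]]]] ++ [t [f [p [q id]]]]] ++ [t [f [p [q id]]]]] ++ [t [f [p [q id]] * [f [p [q - [q id]]]]]]] ++ [t [f [p [q id]] * [f [p [q id]]]] :: [t [f [p [q - [q id]]]]]]]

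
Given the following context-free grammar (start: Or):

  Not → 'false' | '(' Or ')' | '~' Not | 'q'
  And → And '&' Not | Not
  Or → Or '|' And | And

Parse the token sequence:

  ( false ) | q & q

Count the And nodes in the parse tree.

4

[Or [Or [And [Not ( [Or [And [Not false]]] )]]] | [And [And [Not q]] & [Not q]]]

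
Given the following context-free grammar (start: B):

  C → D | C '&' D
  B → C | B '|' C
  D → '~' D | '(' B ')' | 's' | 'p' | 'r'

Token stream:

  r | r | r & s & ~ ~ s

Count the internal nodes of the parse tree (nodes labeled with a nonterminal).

[B [B [B [C [D r]]] | [C [D r]]] | [C [C [C [D r]] & [D s]] & [D ~ [D ~ [D s]]]]]

15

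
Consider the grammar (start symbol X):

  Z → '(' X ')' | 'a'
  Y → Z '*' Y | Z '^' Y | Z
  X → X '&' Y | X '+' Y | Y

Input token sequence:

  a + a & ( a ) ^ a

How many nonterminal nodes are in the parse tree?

14

[X [X [X [Y [Z a]]] + [Y [Z a]]] & [Y [Z ( [X [Y [Z a]]] )] ^ [Y [Z a]]]]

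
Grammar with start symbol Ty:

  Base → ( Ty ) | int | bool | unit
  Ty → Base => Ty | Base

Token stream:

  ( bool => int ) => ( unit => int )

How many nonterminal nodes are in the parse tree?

12

[Ty [Base ( [Ty [Base bool] => [Ty [Base int]]] )] => [Ty [Base ( [Ty [Base unit] => [Ty [Base int]]] )]]]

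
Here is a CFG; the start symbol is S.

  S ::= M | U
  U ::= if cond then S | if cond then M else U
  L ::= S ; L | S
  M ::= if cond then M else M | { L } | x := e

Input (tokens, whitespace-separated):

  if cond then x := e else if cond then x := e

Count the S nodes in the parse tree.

[S [U if cond then [M x := e] else [U if cond then [S [M x := e]]]]]

2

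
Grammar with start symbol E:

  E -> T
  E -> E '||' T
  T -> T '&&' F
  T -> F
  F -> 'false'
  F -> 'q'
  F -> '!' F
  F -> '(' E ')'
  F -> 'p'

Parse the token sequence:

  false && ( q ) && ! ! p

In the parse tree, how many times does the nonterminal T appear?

4

[E [T [T [T [F false]] && [F ( [E [T [F q]]] )]] && [F ! [F ! [F p]]]]]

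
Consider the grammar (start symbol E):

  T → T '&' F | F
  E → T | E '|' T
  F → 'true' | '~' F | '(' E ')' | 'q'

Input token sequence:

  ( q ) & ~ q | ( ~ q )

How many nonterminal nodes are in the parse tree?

[E [E [T [T [F ( [E [T [F q]]] )]] & [F ~ [F q]]]] | [T [F ( [E [T [F ~ [F q]]]] )]]]

16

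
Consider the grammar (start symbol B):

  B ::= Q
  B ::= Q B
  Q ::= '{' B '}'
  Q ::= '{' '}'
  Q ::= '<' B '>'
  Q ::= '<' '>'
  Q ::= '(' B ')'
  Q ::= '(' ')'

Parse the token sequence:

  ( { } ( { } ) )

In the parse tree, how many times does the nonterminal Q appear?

4

[B [Q ( [B [Q { }] [B [Q ( [B [Q { }]] )]]] )]]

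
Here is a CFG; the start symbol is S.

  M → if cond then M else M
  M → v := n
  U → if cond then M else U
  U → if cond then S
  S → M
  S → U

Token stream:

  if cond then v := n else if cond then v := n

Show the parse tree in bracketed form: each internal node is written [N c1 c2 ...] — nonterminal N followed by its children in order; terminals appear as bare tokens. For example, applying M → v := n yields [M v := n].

S
U
if cond then M else U
if cond then v := n else U
if cond then v := n else if cond then S
if cond then v := n else if cond then M
if cond then v := n else if cond then v := n

[S [U if cond then [M v := n] else [U if cond then [S [M v := n]]]]]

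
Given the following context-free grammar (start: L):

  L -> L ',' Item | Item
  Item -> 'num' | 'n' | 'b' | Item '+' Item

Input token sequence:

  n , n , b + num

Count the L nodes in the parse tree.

[L [L [L [Item n]] , [Item n]] , [Item [Item b] + [Item num]]]

3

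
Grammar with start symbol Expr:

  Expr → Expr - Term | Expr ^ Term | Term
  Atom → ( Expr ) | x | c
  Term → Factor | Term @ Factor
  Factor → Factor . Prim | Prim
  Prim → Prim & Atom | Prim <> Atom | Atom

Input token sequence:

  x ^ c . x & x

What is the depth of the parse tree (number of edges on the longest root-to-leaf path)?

[Expr [Expr [Term [Factor [Prim [Atom x]]]]] ^ [Term [Factor [Factor [Prim [Atom c]]] . [Prim [Prim [Atom x]] & [Atom x]]]]]

6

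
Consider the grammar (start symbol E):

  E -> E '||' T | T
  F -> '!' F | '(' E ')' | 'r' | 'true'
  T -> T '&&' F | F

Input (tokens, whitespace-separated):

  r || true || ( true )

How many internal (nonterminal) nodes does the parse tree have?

[E [E [E [T [F r]]] || [T [F true]]] || [T [F ( [E [T [F true]]] )]]]

12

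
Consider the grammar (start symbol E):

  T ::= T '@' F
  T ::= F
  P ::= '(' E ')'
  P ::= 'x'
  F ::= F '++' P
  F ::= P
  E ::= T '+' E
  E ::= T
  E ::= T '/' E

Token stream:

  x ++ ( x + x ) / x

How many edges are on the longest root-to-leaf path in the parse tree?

9

[E [T [F [F [P x]] ++ [P ( [E [T [F [P x]]] + [E [T [F [P x]]]]] )]]] / [E [T [F [P x]]]]]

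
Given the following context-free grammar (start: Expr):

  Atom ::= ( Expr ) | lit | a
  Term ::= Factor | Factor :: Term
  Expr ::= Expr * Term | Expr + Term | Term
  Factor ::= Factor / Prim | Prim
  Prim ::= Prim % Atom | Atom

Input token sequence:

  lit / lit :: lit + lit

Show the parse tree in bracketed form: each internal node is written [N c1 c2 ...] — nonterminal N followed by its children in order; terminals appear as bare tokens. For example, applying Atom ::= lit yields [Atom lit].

[Expr [Expr [Term [Factor [Factor [Prim [Atom lit]]] / [Prim [Atom lit]]] :: [Term [Factor [Prim [Atom lit]]]]]] + [Term [Factor [Prim [Atom lit]]]]]

Expr
Expr + Term
Term + Term
Factor :: Term + Term
Factor / Prim :: Term + Term
Prim / Prim :: Term + Term
Atom / Prim :: Term + Term
lit / Prim :: Term + Term
lit / Atom :: Term + Term
lit / lit :: Term + Term
lit / lit :: Factor + Term
lit / lit :: Prim + Term
lit / lit :: Atom + Term
lit / lit :: lit + Term
lit / lit :: lit + Factor
lit / lit :: lit + Prim
lit / lit :: lit + Atom
lit / lit :: lit + lit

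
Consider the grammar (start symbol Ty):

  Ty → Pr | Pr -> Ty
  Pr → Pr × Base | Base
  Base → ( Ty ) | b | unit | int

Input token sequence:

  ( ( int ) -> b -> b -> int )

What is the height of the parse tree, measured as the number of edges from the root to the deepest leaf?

9

[Ty [Pr [Base ( [Ty [Pr [Base ( [Ty [Pr [Base int]]] )]] -> [Ty [Pr [Base b]] -> [Ty [Pr [Base b]] -> [Ty [Pr [Base int]]]]]] )]]]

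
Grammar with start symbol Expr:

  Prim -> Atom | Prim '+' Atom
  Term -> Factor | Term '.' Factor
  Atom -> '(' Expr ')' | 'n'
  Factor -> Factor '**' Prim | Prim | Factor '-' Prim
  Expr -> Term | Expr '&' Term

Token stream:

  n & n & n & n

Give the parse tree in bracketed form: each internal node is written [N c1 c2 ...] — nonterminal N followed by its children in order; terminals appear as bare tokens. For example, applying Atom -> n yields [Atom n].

Expr
Expr & Term
Expr & Term & Term
Expr & Term & Term & Term
Term & Term & Term & Term
Factor & Term & Term & Term
Prim & Term & Term & Term
Atom & Term & Term & Term
n & Term & Term & Term
n & Factor & Term & Term
n & Prim & Term & Term
n & Atom & Term & Term
n & n & Term & Term
n & n & Factor & Term
n & n & Prim & Term
n & n & Atom & Term
n & n & n & Term
n & n & n & Factor
n & n & n & Prim
n & n & n & Atom
n & n & n & n

[Expr [Expr [Expr [Expr [Term [Factor [Prim [Atom n]]]]] & [Term [Factor [Prim [Atom n]]]]] & [Term [Factor [Prim [Atom n]]]]] & [Term [Factor [Prim [Atom n]]]]]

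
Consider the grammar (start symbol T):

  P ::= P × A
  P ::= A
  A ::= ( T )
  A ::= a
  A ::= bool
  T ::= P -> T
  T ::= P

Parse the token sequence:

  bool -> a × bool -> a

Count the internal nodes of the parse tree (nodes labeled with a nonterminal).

11

[T [P [A bool]] -> [T [P [P [A a]] × [A bool]] -> [T [P [A a]]]]]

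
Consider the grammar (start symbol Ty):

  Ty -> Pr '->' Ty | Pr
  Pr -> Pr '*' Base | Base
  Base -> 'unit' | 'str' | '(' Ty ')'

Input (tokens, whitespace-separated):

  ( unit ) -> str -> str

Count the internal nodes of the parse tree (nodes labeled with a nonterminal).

12

[Ty [Pr [Base ( [Ty [Pr [Base unit]]] )]] -> [Ty [Pr [Base str]] -> [Ty [Pr [Base str]]]]]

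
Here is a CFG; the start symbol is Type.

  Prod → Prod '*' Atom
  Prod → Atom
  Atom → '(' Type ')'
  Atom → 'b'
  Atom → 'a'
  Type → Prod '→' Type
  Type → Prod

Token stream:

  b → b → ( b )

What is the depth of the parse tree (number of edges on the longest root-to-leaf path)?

8

[Type [Prod [Atom b]] → [Type [Prod [Atom b]] → [Type [Prod [Atom ( [Type [Prod [Atom b]]] )]]]]]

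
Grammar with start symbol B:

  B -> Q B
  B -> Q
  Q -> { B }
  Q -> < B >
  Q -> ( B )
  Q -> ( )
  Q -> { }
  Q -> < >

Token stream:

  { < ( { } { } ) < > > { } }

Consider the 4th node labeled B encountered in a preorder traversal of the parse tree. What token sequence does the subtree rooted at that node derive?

[B [Q { [B [Q < [B [Q ( [B [Q { }] [B [Q { }]]] )] [B [Q < >]]] >] [B [Q { }]]] }]]

{ } { }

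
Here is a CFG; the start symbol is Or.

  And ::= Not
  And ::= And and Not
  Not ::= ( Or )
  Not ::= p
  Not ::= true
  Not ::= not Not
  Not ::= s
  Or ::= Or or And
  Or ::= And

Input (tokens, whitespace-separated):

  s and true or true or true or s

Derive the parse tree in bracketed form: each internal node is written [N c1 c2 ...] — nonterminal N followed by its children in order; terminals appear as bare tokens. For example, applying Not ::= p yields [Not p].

[Or [Or [Or [Or [And [And [Not s]] and [Not true]]] or [And [Not true]]] or [And [Not true]]] or [And [Not s]]]

Or
Or or And
Or or And or And
Or or And or And or And
And or And or And or And
And and Not or And or And or And
Not and Not or And or And or And
s and Not or And or And or And
s and true or And or And or And
s and true or Not or And or And
s and true or true or And or And
s and true or true or Not or And
s and true or true or true or And
s and true or true or true or Not
s and true or true or true or s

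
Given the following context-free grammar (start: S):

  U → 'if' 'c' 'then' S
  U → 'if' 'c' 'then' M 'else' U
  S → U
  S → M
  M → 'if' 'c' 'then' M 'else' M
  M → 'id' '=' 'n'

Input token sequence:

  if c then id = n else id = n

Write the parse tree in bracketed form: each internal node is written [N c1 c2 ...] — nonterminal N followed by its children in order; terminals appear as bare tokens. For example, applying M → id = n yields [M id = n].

S
M
if c then M else M
if c then id = n else M
if c then id = n else id = n

[S [M if c then [M id = n] else [M id = n]]]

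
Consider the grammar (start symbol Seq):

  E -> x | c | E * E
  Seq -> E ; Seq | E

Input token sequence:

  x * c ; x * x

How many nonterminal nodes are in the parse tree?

[Seq [E [E x] * [E c]] ; [Seq [E [E x] * [E x]]]]

8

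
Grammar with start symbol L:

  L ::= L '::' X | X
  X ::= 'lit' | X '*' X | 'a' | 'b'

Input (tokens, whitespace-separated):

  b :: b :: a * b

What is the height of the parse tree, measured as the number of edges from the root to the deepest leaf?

4

[L [L [L [X b]] :: [X b]] :: [X [X a] * [X b]]]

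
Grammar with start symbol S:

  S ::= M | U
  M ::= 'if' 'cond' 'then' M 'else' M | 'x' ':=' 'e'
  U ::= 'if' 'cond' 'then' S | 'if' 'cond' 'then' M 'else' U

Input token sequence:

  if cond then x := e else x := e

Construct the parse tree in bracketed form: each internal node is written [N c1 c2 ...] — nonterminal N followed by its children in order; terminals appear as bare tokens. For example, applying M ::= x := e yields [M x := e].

S
M
if cond then M else M
if cond then x := e else M
if cond then x := e else x := e

[S [M if cond then [M x := e] else [M x := e]]]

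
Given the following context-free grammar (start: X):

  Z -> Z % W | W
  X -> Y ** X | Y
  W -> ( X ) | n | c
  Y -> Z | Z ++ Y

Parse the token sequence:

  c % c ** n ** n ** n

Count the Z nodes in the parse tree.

[X [Y [Z [Z [W c]] % [W c]]] ** [X [Y [Z [W n]]] ** [X [Y [Z [W n]]] ** [X [Y [Z [W n]]]]]]]

5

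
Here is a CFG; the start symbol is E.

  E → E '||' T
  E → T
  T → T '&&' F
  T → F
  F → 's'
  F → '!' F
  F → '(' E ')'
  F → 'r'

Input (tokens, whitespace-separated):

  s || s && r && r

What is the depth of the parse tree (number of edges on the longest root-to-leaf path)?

5

[E [E [T [F s]]] || [T [T [T [F s]] && [F r]] && [F r]]]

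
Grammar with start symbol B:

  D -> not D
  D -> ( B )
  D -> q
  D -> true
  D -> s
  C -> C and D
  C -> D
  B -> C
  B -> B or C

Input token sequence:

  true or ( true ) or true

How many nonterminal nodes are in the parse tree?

[B [B [B [C [D true]]] or [C [D ( [B [C [D true]]] )]]] or [C [D true]]]

12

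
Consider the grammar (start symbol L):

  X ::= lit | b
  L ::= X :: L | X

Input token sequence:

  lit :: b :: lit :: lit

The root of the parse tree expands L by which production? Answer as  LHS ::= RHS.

[L [X lit] :: [L [X b] :: [L [X lit] :: [L [X lit]]]]]

L ::= X :: L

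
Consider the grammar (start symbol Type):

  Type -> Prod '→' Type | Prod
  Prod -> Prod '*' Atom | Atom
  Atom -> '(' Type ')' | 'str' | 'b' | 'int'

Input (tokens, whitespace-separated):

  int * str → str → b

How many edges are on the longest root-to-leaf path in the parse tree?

[Type [Prod [Prod [Atom int]] * [Atom str]] → [Type [Prod [Atom str]] → [Type [Prod [Atom b]]]]]

5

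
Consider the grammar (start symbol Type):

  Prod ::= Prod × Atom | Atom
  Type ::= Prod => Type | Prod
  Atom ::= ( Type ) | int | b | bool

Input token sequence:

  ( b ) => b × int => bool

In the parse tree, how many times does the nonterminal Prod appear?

5

[Type [Prod [Atom ( [Type [Prod [Atom b]]] )]] => [Type [Prod [Prod [Atom b]] × [Atom int]] => [Type [Prod [Atom bool]]]]]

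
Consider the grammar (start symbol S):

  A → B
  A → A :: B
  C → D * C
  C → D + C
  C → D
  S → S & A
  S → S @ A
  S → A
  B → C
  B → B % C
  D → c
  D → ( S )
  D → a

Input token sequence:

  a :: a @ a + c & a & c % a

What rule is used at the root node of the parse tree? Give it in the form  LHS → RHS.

S → S & A

[S [S [S [S [A [A [B [C [D a]]]] :: [B [C [D a]]]]] @ [A [B [C [D a] + [C [D c]]]]]] & [A [B [C [D a]]]]] & [A [B [B [C [D c]]] % [C [D a]]]]]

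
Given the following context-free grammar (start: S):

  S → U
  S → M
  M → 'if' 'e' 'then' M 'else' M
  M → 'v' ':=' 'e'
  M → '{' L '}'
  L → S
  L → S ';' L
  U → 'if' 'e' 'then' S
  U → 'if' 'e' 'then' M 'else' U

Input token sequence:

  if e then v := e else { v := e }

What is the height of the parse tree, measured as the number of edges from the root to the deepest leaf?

[S [M if e then [M v := e] else [M { [L [S [M v := e]]] }]]]

6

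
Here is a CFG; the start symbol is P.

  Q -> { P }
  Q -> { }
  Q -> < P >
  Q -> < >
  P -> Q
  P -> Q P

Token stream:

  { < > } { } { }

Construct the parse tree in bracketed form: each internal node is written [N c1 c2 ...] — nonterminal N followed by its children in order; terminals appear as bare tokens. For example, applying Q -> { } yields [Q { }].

P
Q P
{ P } P
{ Q } P
{ < > } P
{ < > } Q P
{ < > } { } P
{ < > } { } Q
{ < > } { } { }

[P [Q { [P [Q < >]] }] [P [Q { }] [P [Q { }]]]]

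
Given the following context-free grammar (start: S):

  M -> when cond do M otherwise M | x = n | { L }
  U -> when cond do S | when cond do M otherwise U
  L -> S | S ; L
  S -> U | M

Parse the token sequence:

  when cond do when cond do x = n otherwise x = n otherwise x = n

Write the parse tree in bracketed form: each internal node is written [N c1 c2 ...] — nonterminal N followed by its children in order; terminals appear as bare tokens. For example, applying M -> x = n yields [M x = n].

[S [M when cond do [M when cond do [M x = n] otherwise [M x = n]] otherwise [M x = n]]]

S
M
when cond do M otherwise M
when cond do when cond do M otherwise M otherwise M
when cond do when cond do x = n otherwise M otherwise M
when cond do when cond do x = n otherwise x = n otherwise M
when cond do when cond do x = n otherwise x = n otherwise x = n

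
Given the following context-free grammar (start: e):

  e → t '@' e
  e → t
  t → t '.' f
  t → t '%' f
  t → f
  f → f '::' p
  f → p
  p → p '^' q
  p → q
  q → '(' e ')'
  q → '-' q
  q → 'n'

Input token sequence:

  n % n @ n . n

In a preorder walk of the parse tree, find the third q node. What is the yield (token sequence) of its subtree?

[e [t [t [f [p [q n]]]] % [f [p [q n]]]] @ [e [t [t [f [p [q n]]]] . [f [p [q n]]]]]]

n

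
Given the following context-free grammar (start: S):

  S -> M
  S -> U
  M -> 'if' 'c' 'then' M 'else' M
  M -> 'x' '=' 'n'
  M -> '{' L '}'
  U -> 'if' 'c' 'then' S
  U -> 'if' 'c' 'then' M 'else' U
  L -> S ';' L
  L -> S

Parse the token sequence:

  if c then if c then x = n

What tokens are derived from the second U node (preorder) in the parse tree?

[S [U if c then [S [U if c then [S [M x = n]]]]]]

if c then x = n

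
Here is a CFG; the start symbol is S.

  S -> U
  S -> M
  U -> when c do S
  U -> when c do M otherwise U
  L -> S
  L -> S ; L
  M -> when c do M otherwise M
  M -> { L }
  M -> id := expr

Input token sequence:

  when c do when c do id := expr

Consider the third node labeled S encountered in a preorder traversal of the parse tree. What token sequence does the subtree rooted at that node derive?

[S [U when c do [S [U when c do [S [M id := expr]]]]]]

id := expr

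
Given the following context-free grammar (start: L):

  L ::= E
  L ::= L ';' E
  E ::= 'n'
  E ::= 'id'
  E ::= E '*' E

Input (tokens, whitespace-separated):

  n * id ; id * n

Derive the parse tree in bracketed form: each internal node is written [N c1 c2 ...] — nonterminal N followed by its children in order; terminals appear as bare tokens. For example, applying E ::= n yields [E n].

L
L ; E
E ; E
E * E ; E
n * E ; E
n * id ; E
n * id ; E * E
n * id ; id * E
n * id ; id * n

[L [L [E [E n] * [E id]]] ; [E [E id] * [E n]]]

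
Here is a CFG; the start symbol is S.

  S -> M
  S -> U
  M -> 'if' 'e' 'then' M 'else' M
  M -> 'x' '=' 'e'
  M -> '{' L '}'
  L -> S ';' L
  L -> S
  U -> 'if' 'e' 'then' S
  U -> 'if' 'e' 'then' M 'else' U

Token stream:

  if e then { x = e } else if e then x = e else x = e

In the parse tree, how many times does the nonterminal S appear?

[S [M if e then [M { [L [S [M x = e]]] }] else [M if e then [M x = e] else [M x = e]]]]

2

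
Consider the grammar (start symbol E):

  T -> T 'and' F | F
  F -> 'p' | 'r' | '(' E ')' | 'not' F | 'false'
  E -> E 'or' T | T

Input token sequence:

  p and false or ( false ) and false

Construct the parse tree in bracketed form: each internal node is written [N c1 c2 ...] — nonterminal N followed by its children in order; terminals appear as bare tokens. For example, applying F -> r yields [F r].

[E [E [T [T [F p]] and [F false]]] or [T [T [F ( [E [T [F false]]] )]] and [F false]]]

E
E or T
T or T
T and F or T
F and F or T
p and F or T
p and false or T
p and false or T and F
p and false or F and F
p and false or ( E ) and F
p and false or ( T ) and F
p and false or ( F ) and F
p and false or ( false ) and F
p and false or ( false ) and false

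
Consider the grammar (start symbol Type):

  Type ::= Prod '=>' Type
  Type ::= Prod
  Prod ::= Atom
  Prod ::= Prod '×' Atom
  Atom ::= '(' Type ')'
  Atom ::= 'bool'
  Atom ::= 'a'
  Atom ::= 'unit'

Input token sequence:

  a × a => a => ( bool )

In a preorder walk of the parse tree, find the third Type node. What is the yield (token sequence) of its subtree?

[Type [Prod [Prod [Atom a]] × [Atom a]] => [Type [Prod [Atom a]] => [Type [Prod [Atom ( [Type [Prod [Atom bool]]] )]]]]]

( bool )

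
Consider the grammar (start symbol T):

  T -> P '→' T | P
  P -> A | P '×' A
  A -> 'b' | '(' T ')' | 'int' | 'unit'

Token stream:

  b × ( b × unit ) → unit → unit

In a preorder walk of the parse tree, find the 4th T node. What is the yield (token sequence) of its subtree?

[T [P [P [A b]] × [A ( [T [P [P [A b]] × [A unit]]] )]] → [T [P [A unit]] → [T [P [A unit]]]]]

unit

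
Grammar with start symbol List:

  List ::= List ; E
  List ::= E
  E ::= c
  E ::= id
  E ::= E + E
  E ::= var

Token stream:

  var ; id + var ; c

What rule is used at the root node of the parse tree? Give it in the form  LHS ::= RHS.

[List [List [List [E var]] ; [E [E id] + [E var]]] ; [E c]]

List ::= List ; E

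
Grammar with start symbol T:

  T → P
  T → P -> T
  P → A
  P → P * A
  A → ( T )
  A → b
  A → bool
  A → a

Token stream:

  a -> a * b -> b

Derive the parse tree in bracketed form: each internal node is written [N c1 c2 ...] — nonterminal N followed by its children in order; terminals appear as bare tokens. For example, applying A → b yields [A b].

[T [P [A a]] -> [T [P [P [A a]] * [A b]] -> [T [P [A b]]]]]

T
P -> T
A -> T
a -> T
a -> P -> T
a -> P * A -> T
a -> A * A -> T
a -> a * A -> T
a -> a * b -> T
a -> a * b -> P
a -> a * b -> A
a -> a * b -> b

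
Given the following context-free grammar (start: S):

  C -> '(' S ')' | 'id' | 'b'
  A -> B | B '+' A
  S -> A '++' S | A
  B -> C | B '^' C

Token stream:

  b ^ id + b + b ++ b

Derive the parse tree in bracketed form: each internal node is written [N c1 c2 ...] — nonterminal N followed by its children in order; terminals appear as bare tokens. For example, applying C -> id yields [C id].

S
A ++ S
B + A ++ S
B ^ C + A ++ S
C ^ C + A ++ S
b ^ C + A ++ S
b ^ id + A ++ S
b ^ id + B + A ++ S
b ^ id + C + A ++ S
b ^ id + b + A ++ S
b ^ id + b + B ++ S
b ^ id + b + C ++ S
b ^ id + b + b ++ S
b ^ id + b + b ++ A
b ^ id + b + b ++ B
b ^ id + b + b ++ C
b ^ id + b + b ++ b

[S [A [B [B [C b]] ^ [C id]] + [A [B [C b]] + [A [B [C b]]]]] ++ [S [A [B [C b]]]]]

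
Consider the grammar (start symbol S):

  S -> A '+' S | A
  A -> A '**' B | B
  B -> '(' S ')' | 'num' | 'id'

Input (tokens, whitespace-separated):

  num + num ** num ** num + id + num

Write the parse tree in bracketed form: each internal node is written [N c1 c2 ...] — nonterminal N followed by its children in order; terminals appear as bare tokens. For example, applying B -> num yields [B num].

S
A + S
B + S
num + S
num + A + S
num + A ** B + S
num + A ** B ** B + S
num + B ** B ** B + S
num + num ** B ** B + S
num + num ** num ** B + S
num + num ** num ** num + S
num + num ** num ** num + A + S
num + num ** num ** num + B + S
num + num ** num ** num + id + S
num + num ** num ** num + id + A
num + num ** num ** num + id + B
num + num ** num ** num + id + num

[S [A [B num]] + [S [A [A [A [B num]] ** [B num]] ** [B num]] + [S [A [B id]] + [S [A [B num]]]]]]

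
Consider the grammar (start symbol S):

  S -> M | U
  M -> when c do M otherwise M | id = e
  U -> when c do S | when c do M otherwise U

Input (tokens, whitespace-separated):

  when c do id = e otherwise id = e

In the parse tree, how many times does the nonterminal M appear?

3

[S [M when c do [M id = e] otherwise [M id = e]]]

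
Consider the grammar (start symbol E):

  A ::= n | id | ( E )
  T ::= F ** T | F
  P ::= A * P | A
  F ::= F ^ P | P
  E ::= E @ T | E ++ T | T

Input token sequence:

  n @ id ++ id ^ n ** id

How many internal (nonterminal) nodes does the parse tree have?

[E [E [E [T [F [P [A n]]]]] @ [T [F [P [A id]]]]] ++ [T [F [F [P [A id]]] ^ [P [A n]]] ** [T [F [P [A id]]]]]]

22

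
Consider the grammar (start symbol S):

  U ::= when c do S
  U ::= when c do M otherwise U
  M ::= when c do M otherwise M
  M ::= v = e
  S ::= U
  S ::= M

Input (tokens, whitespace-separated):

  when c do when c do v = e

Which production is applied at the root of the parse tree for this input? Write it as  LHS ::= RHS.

[S [U when c do [S [U when c do [S [M v = e]]]]]]

S ::= U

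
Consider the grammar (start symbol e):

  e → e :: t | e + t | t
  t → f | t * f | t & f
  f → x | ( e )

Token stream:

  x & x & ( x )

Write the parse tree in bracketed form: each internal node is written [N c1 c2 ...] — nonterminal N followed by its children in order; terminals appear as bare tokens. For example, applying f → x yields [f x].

[e [t [t [t [f x]] & [f x]] & [f ( [e [t [f x]]] )]]]

e
t
t & f
t & f & f
f & f & f
x & f & f
x & x & f
x & x & ( e )
x & x & ( t )
x & x & ( f )
x & x & ( x )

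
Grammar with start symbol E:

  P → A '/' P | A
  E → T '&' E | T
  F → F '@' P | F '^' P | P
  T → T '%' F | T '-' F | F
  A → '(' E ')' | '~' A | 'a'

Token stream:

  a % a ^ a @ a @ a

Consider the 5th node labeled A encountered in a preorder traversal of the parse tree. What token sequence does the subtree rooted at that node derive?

a

[E [T [T [F [P [A a]]]] % [F [F [F [F [P [A a]]] ^ [P [A a]]] @ [P [A a]]] @ [P [A a]]]]]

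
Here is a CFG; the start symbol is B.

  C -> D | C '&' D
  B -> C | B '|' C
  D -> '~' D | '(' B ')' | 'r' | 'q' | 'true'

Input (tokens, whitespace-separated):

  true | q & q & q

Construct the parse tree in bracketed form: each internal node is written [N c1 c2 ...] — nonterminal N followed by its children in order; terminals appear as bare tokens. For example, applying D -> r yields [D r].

B
B | C
C | C
D | C
true | C
true | C & D
true | C & D & D
true | D & D & D
true | q & D & D
true | q & q & D
true | q & q & q

[B [B [C [D true]]] | [C [C [C [D q]] & [D q]] & [D q]]]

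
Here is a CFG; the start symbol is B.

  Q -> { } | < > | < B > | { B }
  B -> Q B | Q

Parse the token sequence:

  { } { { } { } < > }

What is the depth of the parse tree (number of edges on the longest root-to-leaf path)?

7

[B [Q { }] [B [Q { [B [Q { }] [B [Q { }] [B [Q < >]]]] }]]]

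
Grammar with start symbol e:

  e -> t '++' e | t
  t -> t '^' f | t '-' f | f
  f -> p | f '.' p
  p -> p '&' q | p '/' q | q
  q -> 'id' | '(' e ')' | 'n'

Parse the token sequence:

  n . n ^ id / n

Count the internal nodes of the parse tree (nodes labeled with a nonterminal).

[e [t [t [f [f [p [q n]]] . [p [q n]]]] ^ [f [p [p [q id]] / [q n]]]]]

14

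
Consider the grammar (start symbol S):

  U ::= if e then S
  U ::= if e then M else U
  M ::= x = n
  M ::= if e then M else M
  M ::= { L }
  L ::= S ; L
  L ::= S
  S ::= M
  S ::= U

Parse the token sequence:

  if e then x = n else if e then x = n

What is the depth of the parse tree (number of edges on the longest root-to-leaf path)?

5

[S [U if e then [M x = n] else [U if e then [S [M x = n]]]]]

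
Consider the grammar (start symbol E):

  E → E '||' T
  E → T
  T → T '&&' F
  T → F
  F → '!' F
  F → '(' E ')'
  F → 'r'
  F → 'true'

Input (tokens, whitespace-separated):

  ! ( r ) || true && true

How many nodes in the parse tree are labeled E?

3

[E [E [T [F ! [F ( [E [T [F r]]] )]]]] || [T [T [F true]] && [F true]]]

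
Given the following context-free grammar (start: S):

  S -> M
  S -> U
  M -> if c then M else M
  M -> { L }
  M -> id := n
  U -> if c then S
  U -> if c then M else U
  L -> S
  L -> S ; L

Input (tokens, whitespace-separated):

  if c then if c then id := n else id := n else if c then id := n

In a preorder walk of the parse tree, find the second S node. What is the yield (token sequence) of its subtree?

[S [U if c then [M if c then [M id := n] else [M id := n]] else [U if c then [S [M id := n]]]]]

id := n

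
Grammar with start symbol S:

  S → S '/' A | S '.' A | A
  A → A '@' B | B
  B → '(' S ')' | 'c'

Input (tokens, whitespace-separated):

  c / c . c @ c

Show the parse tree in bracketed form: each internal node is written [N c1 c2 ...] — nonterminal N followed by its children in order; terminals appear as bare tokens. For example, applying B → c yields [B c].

[S [S [S [A [B c]]] / [A [B c]]] . [A [A [B c]] @ [B c]]]

S
S . A
S / A . A
A / A . A
B / A . A
c / A . A
c / B . A
c / c . A
c / c . A @ B
c / c . B @ B
c / c . c @ B
c / c . c @ c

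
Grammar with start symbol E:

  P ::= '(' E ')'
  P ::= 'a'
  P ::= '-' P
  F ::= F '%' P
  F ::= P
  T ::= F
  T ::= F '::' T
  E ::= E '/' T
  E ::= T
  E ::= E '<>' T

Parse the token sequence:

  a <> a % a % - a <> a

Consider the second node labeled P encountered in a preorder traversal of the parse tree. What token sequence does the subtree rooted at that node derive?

[E [E [E [T [F [P a]]]] <> [T [F [F [F [P a]] % [P a]] % [P - [P a]]]]] <> [T [F [P a]]]]

a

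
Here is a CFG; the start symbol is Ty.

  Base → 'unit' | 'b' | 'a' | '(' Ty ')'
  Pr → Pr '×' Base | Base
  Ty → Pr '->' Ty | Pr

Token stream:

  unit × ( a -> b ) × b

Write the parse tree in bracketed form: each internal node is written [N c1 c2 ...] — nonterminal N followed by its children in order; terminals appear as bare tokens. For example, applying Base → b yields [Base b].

[Ty [Pr [Pr [Pr [Base unit]] × [Base ( [Ty [Pr [Base a]] -> [Ty [Pr [Base b]]]] )]] × [Base b]]]

Ty
Pr
Pr × Base
Pr × Base × Base
Base × Base × Base
unit × Base × Base
unit × ( Ty ) × Base
unit × ( Pr -> Ty ) × Base
unit × ( Base -> Ty ) × Base
unit × ( a -> Ty ) × Base
unit × ( a -> Pr ) × Base
unit × ( a -> Base ) × Base
unit × ( a -> b ) × Base
unit × ( a -> b ) × b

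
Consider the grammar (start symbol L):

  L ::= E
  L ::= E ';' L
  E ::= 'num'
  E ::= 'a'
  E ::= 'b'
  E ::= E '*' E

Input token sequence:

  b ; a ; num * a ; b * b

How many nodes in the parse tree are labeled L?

4

[L [E b] ; [L [E a] ; [L [E [E num] * [E a]] ; [L [E [E b] * [E b]]]]]]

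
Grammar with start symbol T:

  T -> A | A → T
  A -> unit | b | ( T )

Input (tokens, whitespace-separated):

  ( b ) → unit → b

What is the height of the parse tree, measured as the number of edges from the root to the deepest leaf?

[T [A ( [T [A b]] )] → [T [A unit] → [T [A b]]]]

4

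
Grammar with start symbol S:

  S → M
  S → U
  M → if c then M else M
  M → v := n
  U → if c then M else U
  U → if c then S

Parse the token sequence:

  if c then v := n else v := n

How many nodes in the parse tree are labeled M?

3

[S [M if c then [M v := n] else [M v := n]]]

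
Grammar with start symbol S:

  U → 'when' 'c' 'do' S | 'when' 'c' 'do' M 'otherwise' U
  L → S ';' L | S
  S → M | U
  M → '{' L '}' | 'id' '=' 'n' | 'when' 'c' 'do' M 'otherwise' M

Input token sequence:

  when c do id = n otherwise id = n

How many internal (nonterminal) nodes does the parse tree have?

4

[S [M when c do [M id = n] otherwise [M id = n]]]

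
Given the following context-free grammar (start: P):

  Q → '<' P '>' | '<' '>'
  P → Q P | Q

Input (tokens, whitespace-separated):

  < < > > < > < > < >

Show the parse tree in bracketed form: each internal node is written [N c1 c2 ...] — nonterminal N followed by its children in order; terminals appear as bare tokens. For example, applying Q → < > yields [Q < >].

[P [Q < [P [Q < >]] >] [P [Q < >] [P [Q < >] [P [Q < >]]]]]

P
Q P
< P > P
< Q > P
< < > > P
< < > > Q P
< < > > < > P
< < > > < > Q P
< < > > < > < > P
< < > > < > < > Q
< < > > < > < > < >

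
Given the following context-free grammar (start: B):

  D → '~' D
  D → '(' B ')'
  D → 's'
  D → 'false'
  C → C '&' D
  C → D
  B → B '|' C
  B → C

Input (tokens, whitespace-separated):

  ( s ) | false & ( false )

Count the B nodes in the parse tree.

[B [B [C [D ( [B [C [D s]]] )]]] | [C [C [D false]] & [D ( [B [C [D false]]] )]]]

4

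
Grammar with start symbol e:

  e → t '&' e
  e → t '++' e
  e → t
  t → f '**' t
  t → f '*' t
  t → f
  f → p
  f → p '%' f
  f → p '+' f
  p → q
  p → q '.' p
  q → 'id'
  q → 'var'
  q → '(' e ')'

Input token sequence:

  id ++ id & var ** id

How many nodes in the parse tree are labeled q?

[e [t [f [p [q id]]]] ++ [e [t [f [p [q id]]]] & [e [t [f [p [q var]]] ** [t [f [p [q id]]]]]]]]

4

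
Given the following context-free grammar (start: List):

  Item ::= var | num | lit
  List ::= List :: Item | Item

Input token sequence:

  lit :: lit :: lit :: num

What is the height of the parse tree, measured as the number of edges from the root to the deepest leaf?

5

[List [List [List [List [Item lit]] :: [Item lit]] :: [Item lit]] :: [Item num]]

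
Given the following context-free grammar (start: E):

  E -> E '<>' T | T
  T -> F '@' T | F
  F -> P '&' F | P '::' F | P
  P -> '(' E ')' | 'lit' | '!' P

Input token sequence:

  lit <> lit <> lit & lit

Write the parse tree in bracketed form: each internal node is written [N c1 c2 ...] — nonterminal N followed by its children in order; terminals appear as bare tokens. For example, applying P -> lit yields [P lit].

[E [E [E [T [F [P lit]]]] <> [T [F [P lit]]]] <> [T [F [P lit] & [F [P lit]]]]]

E
E <> T
E <> T <> T
T <> T <> T
F <> T <> T
P <> T <> T
lit <> T <> T
lit <> F <> T
lit <> P <> T
lit <> lit <> T
lit <> lit <> F
lit <> lit <> P & F
lit <> lit <> lit & F
lit <> lit <> lit & P
lit <> lit <> lit & lit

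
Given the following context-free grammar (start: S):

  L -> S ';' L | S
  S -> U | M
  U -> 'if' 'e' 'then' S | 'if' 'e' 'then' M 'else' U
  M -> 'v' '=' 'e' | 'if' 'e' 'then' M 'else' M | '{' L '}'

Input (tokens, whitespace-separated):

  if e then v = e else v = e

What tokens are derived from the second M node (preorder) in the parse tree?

v = e

[S [M if e then [M v = e] else [M v = e]]]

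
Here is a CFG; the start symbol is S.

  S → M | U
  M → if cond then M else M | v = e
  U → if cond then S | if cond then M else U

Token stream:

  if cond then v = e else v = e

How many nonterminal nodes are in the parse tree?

[S [M if cond then [M v = e] else [M v = e]]]

4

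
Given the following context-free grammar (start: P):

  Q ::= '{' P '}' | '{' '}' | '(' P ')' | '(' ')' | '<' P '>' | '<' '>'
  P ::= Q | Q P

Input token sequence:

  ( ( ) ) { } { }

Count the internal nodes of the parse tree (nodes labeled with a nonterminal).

[P [Q ( [P [Q ( )]] )] [P [Q { }] [P [Q { }]]]]

8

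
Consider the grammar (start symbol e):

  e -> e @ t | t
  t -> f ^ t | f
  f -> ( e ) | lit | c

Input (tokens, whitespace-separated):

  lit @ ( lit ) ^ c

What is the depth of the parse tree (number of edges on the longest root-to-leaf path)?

6

[e [e [t [f lit]]] @ [t [f ( [e [t [f lit]]] )] ^ [t [f c]]]]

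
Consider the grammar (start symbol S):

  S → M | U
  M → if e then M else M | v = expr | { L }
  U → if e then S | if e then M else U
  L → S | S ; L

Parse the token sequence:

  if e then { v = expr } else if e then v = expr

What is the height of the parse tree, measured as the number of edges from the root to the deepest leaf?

6

[S [U if e then [M { [L [S [M v = expr]]] }] else [U if e then [S [M v = expr]]]]]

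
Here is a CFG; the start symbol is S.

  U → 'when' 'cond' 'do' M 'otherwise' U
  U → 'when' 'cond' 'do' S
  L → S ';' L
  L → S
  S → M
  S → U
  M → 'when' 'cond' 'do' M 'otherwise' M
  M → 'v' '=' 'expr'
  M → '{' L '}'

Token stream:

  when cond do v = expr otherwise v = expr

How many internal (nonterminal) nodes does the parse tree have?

4

[S [M when cond do [M v = expr] otherwise [M v = expr]]]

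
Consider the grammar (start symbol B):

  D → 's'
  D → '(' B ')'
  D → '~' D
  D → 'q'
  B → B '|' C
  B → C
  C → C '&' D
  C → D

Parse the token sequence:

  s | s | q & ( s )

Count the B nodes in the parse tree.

[B [B [B [C [D s]]] | [C [D s]]] | [C [C [D q]] & [D ( [B [C [D s]]] )]]]

4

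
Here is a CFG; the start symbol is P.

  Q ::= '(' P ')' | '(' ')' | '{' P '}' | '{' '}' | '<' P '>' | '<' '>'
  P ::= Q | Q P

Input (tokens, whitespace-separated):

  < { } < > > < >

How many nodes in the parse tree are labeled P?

[P [Q < [P [Q { }] [P [Q < >]]] >] [P [Q < >]]]

4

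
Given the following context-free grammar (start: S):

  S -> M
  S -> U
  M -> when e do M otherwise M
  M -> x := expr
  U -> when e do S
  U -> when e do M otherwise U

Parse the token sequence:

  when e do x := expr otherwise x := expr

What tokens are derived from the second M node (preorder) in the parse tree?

[S [M when e do [M x := expr] otherwise [M x := expr]]]

x := expr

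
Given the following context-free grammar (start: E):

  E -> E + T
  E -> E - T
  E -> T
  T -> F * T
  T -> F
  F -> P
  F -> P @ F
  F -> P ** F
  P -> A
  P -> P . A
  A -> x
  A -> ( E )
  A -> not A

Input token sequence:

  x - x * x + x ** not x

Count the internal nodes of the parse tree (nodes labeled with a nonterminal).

23

[E [E [E [T [F [P [A x]]]]] - [T [F [P [A x]]] * [T [F [P [A x]]]]]] + [T [F [P [A x]] ** [F [P [A not [A x]]]]]]]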